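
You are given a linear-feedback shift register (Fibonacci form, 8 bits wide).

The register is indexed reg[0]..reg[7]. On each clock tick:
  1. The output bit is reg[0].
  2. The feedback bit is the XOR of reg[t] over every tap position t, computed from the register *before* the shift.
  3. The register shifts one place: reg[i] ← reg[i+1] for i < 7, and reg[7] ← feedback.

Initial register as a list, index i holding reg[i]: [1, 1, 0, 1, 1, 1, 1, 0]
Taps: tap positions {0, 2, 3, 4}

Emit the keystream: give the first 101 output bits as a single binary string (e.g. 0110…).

tick  register→output (feedback)
  0  11011110→1 (1)
  1  10111101→1 (0)
  2  01111010→0 (1)
  3  11110101→1 (1)
  4  11101011→1 (1)
  5  11010111→1 (0)
  6  10101110→1 (1)
  7  01011101→0 (0)
  8  10111010→1 (0)
  9  01110100→0 (0)
 10  11101000→1 (1)
 11  11010001→1 (0)
 12  10100010→1 (0)
 13  01000100→0 (0)
 14  10001000→1 (0)
 15  00010000→0 (1)
 16  00100001→0 (1)
 17  01000011→0 (0)
 18  10000110→1 (1)
 19  00001101→0 (1)
 20  00011011→0 (0)
 21  00110110→0 (0)
 22  01101100→0 (0)
 23  11011000→1 (1)
 24  10110001→1 (1)
 25  01100011→0 (1)
 26  11000111→1 (1)
 27  10001111→1 (0)
 28  00011110→0 (0)
 29  00111100→0 (1)
 30  01111001→0 (1)
 31  11110011→1 (1)
 32  11100111→1 (0)
 33  11001110→1 (0)
 34  10011100→1 (1)
 35  00111001→0 (1)
 36  01110011→0 (0)
 37  11100110→1 (0)
 38  11001100→1 (0)
 39  10011000→1 (1)
 40  00110001→0 (0)
 41  01100010→0 (1)
 42  11000101→1 (1)
 43  10001011→1 (0)
 44  00010110→0 (1)
 45  00101101→0 (0)
 46  01011010→0 (0)
 47  10110100→1 (1)
 48  01101001→0 (0)
 49  11010010→1 (0)
 50  10100100→1 (0)
 51  01001000→0 (1)
 52  10010001→1 (0)
 53  00100010→0 (1)
 54  01000101→0 (0)
 55  10001010→1 (0)
 56  00010100→0 (1)
 57  00101001→0 (0)
 58  01010010→0 (1)
 59  10100101→1 (0)
 60  01001010→0 (1)
 61  10010101→1 (0)
 62  00101010→0 (0)
 63  01010100→0 (1)
 64  10101001→1 (1)
 65  01010011→0 (1)
 66  10100111→1 (0)
 67  01001110→0 (1)
 68  10011101→1 (1)
 69  00111011→0 (1)
 70  01110111→0 (0)
 71  11101110→1 (1)
 72  11011101→1 (1)
 73  10111011→1 (0)
 74  01110110→0 (0)
 75  11101100→1 (1)
 76  11011001→1 (1)
 77  10110011→1 (1)
 78  01100111→0 (1)
 79  11001111→1 (0)
 80  10011110→1 (1)
 81  00111101→0 (1)
 82  01111011→0 (1)
 83  11110111→1 (1)
 84  11101111→1 (1)
 85  11011111→1 (1)
 86  10111111→1 (0)
 87  01111110→0 (1)
 88  11111101→1 (0)
 89  11111010→1 (0)
 90  11110100→1 (1)
 91  11101001→1 (1)
 92  11010011→1 (0)
 93  10100110→1 (0)
 94  01001100→0 (1)
 95  10011001→1 (1)
 96  00110011→0 (0)
 97  01100110→0 (1)
 98  11001101→1 (0)
 99  10011010→1 (1)
100  00110101→0 (0)

11011110101110100010000110110001111001110011000101101001000101001010100111011101100111101111110100110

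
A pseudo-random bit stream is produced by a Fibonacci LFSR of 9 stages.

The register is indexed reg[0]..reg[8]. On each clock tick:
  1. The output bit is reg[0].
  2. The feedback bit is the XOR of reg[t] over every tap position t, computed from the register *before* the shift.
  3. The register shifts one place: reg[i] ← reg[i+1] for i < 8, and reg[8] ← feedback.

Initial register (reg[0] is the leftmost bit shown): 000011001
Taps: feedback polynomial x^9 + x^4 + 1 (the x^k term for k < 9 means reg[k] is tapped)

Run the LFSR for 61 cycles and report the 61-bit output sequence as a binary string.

0000110011100001011110110110011010000111011110000111111111000

step | reg (before) | out | fb
   0 | 000011001 | 0 | 1
   1 | 000110011 | 0 | 1
   2 | 001100111 | 0 | 0
   3 | 011001110 | 0 | 0
   4 | 110011100 | 1 | 0
   5 | 100111000 | 1 | 0
   6 | 001110000 | 0 | 1
   7 | 011100001 | 0 | 0
   8 | 111000010 | 1 | 1
   9 | 110000101 | 1 | 1
  10 | 100001011 | 1 | 1
  11 | 000010111 | 0 | 1
  12 | 000101111 | 0 | 0
  13 | 001011110 | 0 | 1
  14 | 010111101 | 0 | 1
  15 | 101111011 | 1 | 0
  16 | 011110110 | 0 | 1
  17 | 111101101 | 1 | 1
  18 | 111011011 | 1 | 0
  19 | 110110110 | 1 | 0
  20 | 101101100 | 1 | 1
  21 | 011011001 | 0 | 1
  22 | 110110011 | 1 | 0
  23 | 101100110 | 1 | 1
  24 | 011001101 | 0 | 0
  25 | 110011010 | 1 | 0
  26 | 100110100 | 1 | 0
  27 | 001101000 | 0 | 0
  28 | 011010000 | 0 | 1
  29 | 110100001 | 1 | 1
  30 | 101000011 | 1 | 1
  31 | 010000111 | 0 | 0
  32 | 100001110 | 1 | 1
  33 | 000011101 | 0 | 1
  34 | 000111011 | 0 | 1
  35 | 001110111 | 0 | 1
  36 | 011101111 | 0 | 0
  37 | 111011110 | 1 | 0
  38 | 110111100 | 1 | 0
  39 | 101111000 | 1 | 0
  40 | 011110000 | 0 | 1
  41 | 111100001 | 1 | 1
  42 | 111000011 | 1 | 1
  43 | 110000111 | 1 | 1
  44 | 100001111 | 1 | 1
  45 | 000011111 | 0 | 1
  46 | 000111111 | 0 | 1
  47 | 001111111 | 0 | 1
  48 | 011111111 | 0 | 1
  49 | 111111111 | 1 | 0
  50 | 111111110 | 1 | 0
  51 | 111111100 | 1 | 0
  52 | 111111000 | 1 | 0
  53 | 111110000 | 1 | 0
  54 | 111100000 | 1 | 1
  55 | 111000001 | 1 | 1
  56 | 110000011 | 1 | 1
  57 | 100000111 | 1 | 1
  58 | 000001111 | 0 | 0
  59 | 000011110 | 0 | 1
  60 | 000111101 | 0 | 1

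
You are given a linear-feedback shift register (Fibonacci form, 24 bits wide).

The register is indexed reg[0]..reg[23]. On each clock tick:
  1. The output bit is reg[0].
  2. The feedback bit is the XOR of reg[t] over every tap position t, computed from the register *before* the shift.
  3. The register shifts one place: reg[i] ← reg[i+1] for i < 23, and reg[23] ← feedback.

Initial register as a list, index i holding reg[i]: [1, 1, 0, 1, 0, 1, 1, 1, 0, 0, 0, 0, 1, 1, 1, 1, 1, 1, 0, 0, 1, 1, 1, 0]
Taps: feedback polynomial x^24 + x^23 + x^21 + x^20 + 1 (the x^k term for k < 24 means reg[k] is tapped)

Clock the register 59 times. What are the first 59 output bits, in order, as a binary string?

11010111000011111100111010110011100001011100110101110011011

k : reg_k → out_k, fb_k
0: 110101110000111111001110 → 1, fb=1
1: 101011100001111110011101 → 1, fb=0
2: 010111000011111100111010 → 0, fb=1
3: 101110000111111001110101 → 1, fb=1
4: 011100001111110011101011 → 0, fb=0
5: 111000011111100111010110 → 1, fb=0
6: 110000111111001110101100 → 1, fb=1
7: 100001111110011101011001 → 1, fb=1
8: 000011111100111010110011 → 0, fb=1
9: 000111111001110101100111 → 0, fb=0
10: 001111110011101011001110 → 0, fb=0
11: 011111100111010110011100 → 0, fb=0
12: 111111001110101100111000 → 1, fb=0
13: 111110011101011001110000 → 1, fb=1
14: 111100111010110011100001 → 1, fb=0
15: 111001110101100111000010 → 1, fb=1
16: 110011101011001110000101 → 1, fb=1
17: 100111010110011100001011 → 1, fb=1
18: 001110101100111000010111 → 0, fb=0
19: 011101011001110000101110 → 0, fb=0
20: 111010110011100001011100 → 1, fb=1
21: 110101100111000010111001 → 1, fb=1
22: 101011001110000101110011 → 1, fb=0
23: 010110011100001011100110 → 0, fb=1
24: 101100111000010111001101 → 1, fb=0
25: 011001110000101110011010 → 0, fb=1
26: 110011100001011100110101 → 1, fb=1
27: 100111000010111001101011 → 1, fb=1
28: 001110000101110011010111 → 0, fb=0
29: 011100001011100110101110 → 0, fb=0
30: 111000010111001101011100 → 1, fb=1
31: 110000101110011010111001 → 1, fb=1
32: 100001011100110101110011 → 1, fb=0
33: 000010111001101011100110 → 0, fb=1
34: 000101110011010111001101 → 0, fb=1
35: 001011100110101110011011 → 0, fb=0
36: 010111001101011100110110 → 0, fb=1
37: 101110011010111001101101 → 1, fb=0
38: 011100110101110011011010 → 0, fb=1
39: 111001101011100110110101 → 1, fb=1
40: 110011010111001101101011 → 1, fb=1
41: 100110101110011011010111 → 1, fb=1
42: 001101011100110110101111 → 0, fb=1
43: 011010111001101101011111 → 0, fb=1
44: 110101110011011010111111 → 1, fb=0
45: 101011100110110101111110 → 1, fb=1
46: 010111001101101011111101 → 0, fb=1
47: 101110011011010111111011 → 1, fb=1
48: 011100110110101111110111 → 0, fb=0
49: 111001101101011111101110 → 1, fb=1
50: 110011011010111111011101 → 1, fb=0
51: 100110110101111110111010 → 1, fb=0
52: 001101101011111101110100 → 0, fb=1
53: 011011010111111011101001 → 0, fb=0
54: 110110101111110111010010 → 1, fb=1
55: 101101011111101110100101 → 1, fb=1
56: 011010111111011101001011 → 0, fb=0
57: 110101111110111010010110 → 1, fb=0
58: 101011111101110100101100 → 1, fb=1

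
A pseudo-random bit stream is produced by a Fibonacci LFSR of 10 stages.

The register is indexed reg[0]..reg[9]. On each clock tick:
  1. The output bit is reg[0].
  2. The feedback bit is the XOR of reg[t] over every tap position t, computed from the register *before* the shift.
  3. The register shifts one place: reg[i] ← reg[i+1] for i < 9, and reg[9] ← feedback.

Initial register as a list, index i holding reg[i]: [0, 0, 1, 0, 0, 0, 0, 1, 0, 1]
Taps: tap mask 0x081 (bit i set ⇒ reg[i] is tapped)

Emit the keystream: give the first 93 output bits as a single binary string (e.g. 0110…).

001000010110010011000001000100100000010000000001001001001101001101011111001100011111001000111

step | reg (before) | out | fb
   0 | 0010000101 | 0 | 1
   1 | 0100001011 | 0 | 0
   2 | 1000010110 | 1 | 0
   3 | 0000101100 | 0 | 1
   4 | 0001011001 | 0 | 0
   5 | 0010110010 | 0 | 0
   6 | 0101100100 | 0 | 1
   7 | 1011001001 | 1 | 1
   8 | 0110010011 | 0 | 0
   9 | 1100100110 | 1 | 0
  10 | 1001001100 | 1 | 0
  11 | 0010011000 | 0 | 0
  12 | 0100110000 | 0 | 0
  13 | 1001100000 | 1 | 1
  14 | 0011000001 | 0 | 0
  15 | 0110000010 | 0 | 0
  16 | 1100000100 | 1 | 0
  17 | 1000001000 | 1 | 1
  18 | 0000010001 | 0 | 0
  19 | 0000100010 | 0 | 0
  20 | 0001000100 | 0 | 1
  21 | 0010001001 | 0 | 0
  22 | 0100010010 | 0 | 0
  23 | 1000100100 | 1 | 0
  24 | 0001001000 | 0 | 0
  25 | 0010010000 | 0 | 0
  26 | 0100100000 | 0 | 0
  27 | 1001000000 | 1 | 1
  28 | 0010000001 | 0 | 0
  29 | 0100000010 | 0 | 0
  30 | 1000000100 | 1 | 0
  31 | 0000001000 | 0 | 0
  32 | 0000010000 | 0 | 0
  33 | 0000100000 | 0 | 0
  34 | 0001000000 | 0 | 0
  35 | 0010000000 | 0 | 0
  36 | 0100000000 | 0 | 0
  37 | 1000000000 | 1 | 1
  38 | 0000000001 | 0 | 0
  39 | 0000000010 | 0 | 0
  40 | 0000000100 | 0 | 1
  41 | 0000001001 | 0 | 0
  42 | 0000010010 | 0 | 0
  43 | 0000100100 | 0 | 1
  44 | 0001001001 | 0 | 0
  45 | 0010010010 | 0 | 0
  46 | 0100100100 | 0 | 1
  47 | 1001001001 | 1 | 1
  48 | 0010010011 | 0 | 0
  49 | 0100100110 | 0 | 1
  50 | 1001001101 | 1 | 0
  51 | 0010011010 | 0 | 0
  52 | 0100110100 | 0 | 1
  53 | 1001101001 | 1 | 1
  54 | 0011010011 | 0 | 0
  55 | 0110100110 | 0 | 1
  56 | 1101001101 | 1 | 0
  57 | 1010011010 | 1 | 1
  58 | 0100110101 | 0 | 1
  59 | 1001101011 | 1 | 1
  60 | 0011010111 | 0 | 1
  61 | 0110101111 | 0 | 1
  62 | 1101011111 | 1 | 0
  63 | 1010111110 | 1 | 0
  64 | 0101111100 | 0 | 1
  65 | 1011111001 | 1 | 1
  66 | 0111110011 | 0 | 0
  67 | 1111100110 | 1 | 0
  68 | 1111001100 | 1 | 0
  69 | 1110011000 | 1 | 1
  70 | 1100110001 | 1 | 1
  71 | 1001100011 | 1 | 1
  72 | 0011000111 | 0 | 1
  73 | 0110001111 | 0 | 1
  74 | 1100011111 | 1 | 0
  75 | 1000111110 | 1 | 0
  76 | 0001111100 | 0 | 1
  77 | 0011111001 | 0 | 0
  78 | 0111110010 | 0 | 0
  79 | 1111100100 | 1 | 0
  80 | 1111001000 | 1 | 1
  81 | 1110010001 | 1 | 1
  82 | 1100100011 | 1 | 1
  83 | 1001000111 | 1 | 0
  84 | 0010001110 | 0 | 1
  85 | 0100011101 | 0 | 1
  86 | 1000111011 | 1 | 1
  87 | 0001110111 | 0 | 1
  88 | 0011101111 | 0 | 1
  89 | 0111011111 | 0 | 1
  90 | 1110111111 | 1 | 0
  91 | 1101111110 | 1 | 0
  92 | 1011111100 | 1 | 0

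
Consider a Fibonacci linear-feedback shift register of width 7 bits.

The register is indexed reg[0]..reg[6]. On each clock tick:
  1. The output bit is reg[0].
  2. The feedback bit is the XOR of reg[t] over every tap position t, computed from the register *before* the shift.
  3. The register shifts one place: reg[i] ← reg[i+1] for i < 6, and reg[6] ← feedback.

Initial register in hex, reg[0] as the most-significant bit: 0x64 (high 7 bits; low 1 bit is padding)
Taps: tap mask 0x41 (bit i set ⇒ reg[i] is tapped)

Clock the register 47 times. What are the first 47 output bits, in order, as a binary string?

k : reg_k → out_k, fb_k
0: 0110010 → 0, fb=0
1: 1100100 → 1, fb=1
2: 1001001 → 1, fb=0
3: 0010010 → 0, fb=0
4: 0100100 → 0, fb=0
5: 1001000 → 1, fb=1
6: 0010001 → 0, fb=1
7: 0100011 → 0, fb=1
8: 1000111 → 1, fb=0
9: 0001110 → 0, fb=0
10: 0011100 → 0, fb=0
11: 0111000 → 0, fb=0
12: 1110000 → 1, fb=1
13: 1100001 → 1, fb=0
14: 1000010 → 1, fb=1
15: 0000101 → 0, fb=1
16: 0001011 → 0, fb=1
17: 0010111 → 0, fb=1
18: 0101111 → 0, fb=1
19: 1011111 → 1, fb=0
20: 0111110 → 0, fb=0
21: 1111100 → 1, fb=1
22: 1111001 → 1, fb=0
23: 1110010 → 1, fb=1
24: 1100101 → 1, fb=0
25: 1001010 → 1, fb=1
26: 0010101 → 0, fb=1
27: 0101011 → 0, fb=1
28: 1010111 → 1, fb=0
29: 0101110 → 0, fb=0
30: 1011100 → 1, fb=1
31: 0111001 → 0, fb=1
32: 1110011 → 1, fb=0
33: 1100110 → 1, fb=1
34: 1001101 → 1, fb=0
35: 0011010 → 0, fb=0
36: 0110100 → 0, fb=0
37: 1101000 → 1, fb=1
38: 1010001 → 1, fb=0
39: 0100010 → 0, fb=0
40: 1000100 → 1, fb=1
41: 0001001 → 0, fb=1
42: 0010011 → 0, fb=1
43: 0100111 → 0, fb=1
44: 1001111 → 1, fb=0
45: 0011110 → 0, fb=0
46: 0111100 → 0, fb=0

01100100100011100001011111001010111001101000100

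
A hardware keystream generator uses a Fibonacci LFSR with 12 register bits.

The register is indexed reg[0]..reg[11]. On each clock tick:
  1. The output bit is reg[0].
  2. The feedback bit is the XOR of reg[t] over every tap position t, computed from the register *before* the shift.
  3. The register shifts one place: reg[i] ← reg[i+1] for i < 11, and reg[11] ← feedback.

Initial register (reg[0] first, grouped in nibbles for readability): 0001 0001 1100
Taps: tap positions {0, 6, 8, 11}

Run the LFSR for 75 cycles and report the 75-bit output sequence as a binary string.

000100011100110010111001001010010011100101000011001100101001111100111011001

k : reg_k → out_k, fb_k
0: 000100011100 → 0, fb=1
1: 001000111001 → 0, fb=1
2: 010001110011 → 0, fb=0
3: 100011100110 → 1, fb=0
4: 000111001100 → 0, fb=1
5: 001110011001 → 0, fb=0
6: 011100110010 → 0, fb=1
7: 111001100101 → 1, fb=1
8: 110011001011 → 1, fb=1
9: 100110010111 → 1, fb=0
10: 001100101110 → 0, fb=0
11: 011001011100 → 0, fb=1
12: 110010111001 → 1, fb=0
13: 100101110010 → 1, fb=0
14: 001011100100 → 0, fb=1
15: 010111001001 → 0, fb=0
16: 101110010010 → 1, fb=1
17: 011100100101 → 0, fb=0
18: 111001001010 → 1, fb=0
19: 110010010100 → 1, fb=1
20: 100100101001 → 1, fb=0
21: 001001010010 → 0, fb=0
22: 010010100100 → 0, fb=1
23: 100101001001 → 1, fb=1
24: 001010010011 → 0, fb=1
25: 010100100111 → 0, fb=0
26: 101001001110 → 1, fb=0
27: 010010011100 → 0, fb=1
28: 100100111001 → 1, fb=0
29: 001001110010 → 0, fb=1
30: 010011100101 → 0, fb=0
31: 100111001010 → 1, fb=0
32: 001110010100 → 0, fb=0
33: 011100101000 → 0, fb=0
34: 111001010000 → 1, fb=1
35: 110010100001 → 1, fb=1
36: 100101000011 → 1, fb=0
37: 001010000110 → 0, fb=0
38: 010100001100 → 0, fb=1
39: 101000011001 → 1, fb=1
40: 010000110011 → 0, fb=0
41: 100001100110 → 1, fb=0
42: 000011001100 → 0, fb=1
43: 000110011001 → 0, fb=0
44: 001100110010 → 0, fb=1
45: 011001100101 → 0, fb=0
46: 110011001010 → 1, fb=0
47: 100110010100 → 1, fb=1
48: 001100101001 → 0, fb=1
49: 011001010011 → 0, fb=1
50: 110010100111 → 1, fb=1
51: 100101001111 → 1, fb=1
52: 001010011111 → 0, fb=0
53: 010100111110 → 0, fb=0
54: 101001111100 → 1, fb=1
55: 010011111001 → 0, fb=1
56: 100111110011 → 1, fb=1
57: 001111100111 → 0, fb=0
58: 011111001110 → 0, fb=1
59: 111110011101 → 1, fb=1
60: 111100111011 → 1, fb=0
61: 111001110110 → 1, fb=0
62: 110011101100 → 1, fb=1
63: 100111011001 → 1, fb=1
64: 001110110011 → 0, fb=0
65: 011101100110 → 0, fb=1
66: 111011001101 → 1, fb=1
67: 110110011011 → 1, fb=1
68: 101100110111 → 1, fb=1
69: 011001101111 → 0, fb=1
70: 110011011111 → 1, fb=1
71: 100110111111 → 1, fb=0
72: 001101111110 → 0, fb=0
73: 011011111100 → 0, fb=0
74: 110111111000 → 1, fb=1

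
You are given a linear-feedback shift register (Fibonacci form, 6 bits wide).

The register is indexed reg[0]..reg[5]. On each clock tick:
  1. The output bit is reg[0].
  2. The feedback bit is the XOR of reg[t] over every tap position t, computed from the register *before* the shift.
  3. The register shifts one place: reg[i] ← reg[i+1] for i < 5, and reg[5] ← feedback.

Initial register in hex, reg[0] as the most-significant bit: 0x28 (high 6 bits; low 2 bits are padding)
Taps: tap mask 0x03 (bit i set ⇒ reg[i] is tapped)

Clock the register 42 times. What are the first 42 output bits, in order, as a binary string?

001010011110100011100100101101110110011010

step | reg (before) | out | fb
   0 | 001010 | 0 | 0
   1 | 010100 | 0 | 1
   2 | 101001 | 1 | 1
   3 | 010011 | 0 | 1
   4 | 100111 | 1 | 1
   5 | 001111 | 0 | 0
   6 | 011110 | 0 | 1
   7 | 111101 | 1 | 0
   8 | 111010 | 1 | 0
   9 | 110100 | 1 | 0
  10 | 101000 | 1 | 1
  11 | 010001 | 0 | 1
  12 | 100011 | 1 | 1
  13 | 000111 | 0 | 0
  14 | 001110 | 0 | 0
  15 | 011100 | 0 | 1
  16 | 111001 | 1 | 0
  17 | 110010 | 1 | 0
  18 | 100100 | 1 | 1
  19 | 001001 | 0 | 0
  20 | 010010 | 0 | 1
  21 | 100101 | 1 | 1
  22 | 001011 | 0 | 0
  23 | 010110 | 0 | 1
  24 | 101101 | 1 | 1
  25 | 011011 | 0 | 1
  26 | 110111 | 1 | 0
  27 | 101110 | 1 | 1
  28 | 011101 | 0 | 1
  29 | 111011 | 1 | 0
  30 | 110110 | 1 | 0
  31 | 101100 | 1 | 1
  32 | 011001 | 0 | 1
  33 | 110011 | 1 | 0
  34 | 100110 | 1 | 1
  35 | 001101 | 0 | 0
  36 | 011010 | 0 | 1
  37 | 110101 | 1 | 0
  38 | 101010 | 1 | 1
  39 | 010101 | 0 | 1
  40 | 101011 | 1 | 1
  41 | 010111 | 0 | 1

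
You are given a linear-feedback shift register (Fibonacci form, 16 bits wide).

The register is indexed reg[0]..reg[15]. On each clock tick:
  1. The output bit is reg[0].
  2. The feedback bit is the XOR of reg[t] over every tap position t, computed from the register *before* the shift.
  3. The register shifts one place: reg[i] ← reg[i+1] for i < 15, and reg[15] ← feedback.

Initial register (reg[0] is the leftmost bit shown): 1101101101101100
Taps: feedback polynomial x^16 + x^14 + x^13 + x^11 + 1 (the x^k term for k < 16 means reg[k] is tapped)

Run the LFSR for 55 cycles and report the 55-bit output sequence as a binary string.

1101101101101100001100001100001011001100001011010101101

step | reg (before) | out | fb
   0 | 1101101101101100 | 1 | 0
   1 | 1011011011011000 | 1 | 0
   2 | 0110110110110000 | 0 | 1
   3 | 1101101101100001 | 1 | 1
   4 | 1011011011000011 | 1 | 0
   5 | 0110110110000110 | 0 | 0
   6 | 1101101100001100 | 1 | 0
   7 | 1011011000011000 | 1 | 0
   8 | 0110110000110000 | 0 | 1
   9 | 1101100001100001 | 1 | 1
  10 | 1011000011000011 | 1 | 0
  11 | 0110000110000110 | 0 | 0
  12 | 1100001100001100 | 1 | 0
  13 | 1000011000011000 | 1 | 0
  14 | 0000110000110000 | 0 | 1
  15 | 0001100001100001 | 0 | 0
  16 | 0011000011000010 | 0 | 1
  17 | 0110000110000101 | 0 | 1
  18 | 1100001100001011 | 1 | 0
  19 | 1000011000010110 | 1 | 0
  20 | 0000110000101100 | 0 | 1
  21 | 0001100001011001 | 0 | 1
  22 | 0011000010110011 | 0 | 0
  23 | 0110000101100110 | 0 | 0
  24 | 1100001011001100 | 1 | 0
  25 | 1000010110011000 | 1 | 0
  26 | 0000101100110000 | 0 | 1
  27 | 0001011001100001 | 0 | 0
  28 | 0010110011000010 | 0 | 1
  29 | 0101100110000101 | 0 | 1
  30 | 1011001100001011 | 1 | 0
  31 | 0110011000010110 | 0 | 1
  32 | 1100110000101101 | 1 | 0
  33 | 1001100001011010 | 1 | 1
  34 | 0011000010110101 | 0 | 0
  35 | 0110000101101010 | 0 | 1
  36 | 1100001011010101 | 1 | 1
  37 | 1000010110101011 | 1 | 0
  38 | 0000101101010110 | 0 | 1
  39 | 0001011010101101 | 0 | 1
  40 | 0010110101011011 | 0 | 0
  41 | 0101101010110110 | 0 | 1
  42 | 1011010101101101 | 1 | 0
  43 | 0110101011011010 | 0 | 0
  44 | 1101010110110100 | 1 | 1
  45 | 1010101101101001 | 1 | 1
  46 | 0101011011010011 | 0 | 0
  47 | 1010110110100110 | 1 | 1
  48 | 0101101101001101 | 0 | 1
  49 | 1011011010011011 | 1 | 1
  50 | 0110110100110111 | 0 | 1
  51 | 1101101001101111 | 1 | 1
  52 | 1011010011011111 | 1 | 0
  53 | 0110100110111110 | 0 | 1
  54 | 1101001101111101 | 1 | 1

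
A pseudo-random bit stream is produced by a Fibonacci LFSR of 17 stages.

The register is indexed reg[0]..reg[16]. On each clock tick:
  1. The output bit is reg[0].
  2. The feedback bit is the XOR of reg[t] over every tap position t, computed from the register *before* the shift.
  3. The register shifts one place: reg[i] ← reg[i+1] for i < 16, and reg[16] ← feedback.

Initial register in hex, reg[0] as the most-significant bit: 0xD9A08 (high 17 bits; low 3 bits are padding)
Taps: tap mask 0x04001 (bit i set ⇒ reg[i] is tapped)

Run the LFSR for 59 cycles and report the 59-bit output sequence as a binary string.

11011001101000001111001010000000011101111011011011100111001

k : reg_k → out_k, fb_k
0: 11011001101000001 → 1, fb=1
1: 10110011010000011 → 1, fb=1
2: 01100110100000111 → 0, fb=1
3: 11001101000001111 → 1, fb=0
4: 10011010000011110 → 1, fb=0
5: 00110100000111100 → 0, fb=1
6: 01101000001111001 → 0, fb=0
7: 11010000011110010 → 1, fb=1
8: 10100000111100101 → 1, fb=0
9: 01000001111001010 → 0, fb=0
10: 10000011110010100 → 1, fb=0
11: 00000111100101000 → 0, fb=0
12: 00001111001010000 → 0, fb=0
13: 00011110010100000 → 0, fb=0
14: 00111100101000000 → 0, fb=0
15: 01111001010000000 → 0, fb=0
16: 11110010100000000 → 1, fb=1
17: 11100101000000001 → 1, fb=1
18: 11001010000000011 → 1, fb=1
19: 10010100000000111 → 1, fb=0
20: 00101000000001110 → 0, fb=1
21: 01010000000011101 → 0, fb=1
22: 10100000000111011 → 1, fb=1
23: 01000000001110111 → 0, fb=1
24: 10000000011101111 → 1, fb=0
25: 00000000111011110 → 0, fb=1
26: 00000001110111101 → 0, fb=1
27: 00000011101111011 → 0, fb=0
28: 00000111011110110 → 0, fb=1
29: 00001110111101101 → 0, fb=1
30: 00011101111011011 → 0, fb=0
31: 00111011110110110 → 0, fb=1
32: 01110111101101101 → 0, fb=1
33: 11101111011011011 → 1, fb=1
34: 11011110110110111 → 1, fb=0
35: 10111101101101110 → 1, fb=0
36: 01111011011011100 → 0, fb=1
37: 11110110110111001 → 1, fb=1
38: 11101101101110011 → 1, fb=1
39: 11011011011100111 → 1, fb=0
40: 10110110111001110 → 1, fb=0
41: 01101101110011100 → 0, fb=1
42: 11011011100111001 → 1, fb=1
43: 10110111001110011 → 1, fb=1
44: 01101110011100111 → 0, fb=1
45: 11011100111001111 → 1, fb=0
46: 10111001110011110 → 1, fb=0
47: 01110011100111100 → 0, fb=1
48: 11100111001111001 → 1, fb=1
49: 11001110011110011 → 1, fb=1
50: 10011100111100111 → 1, fb=0
51: 00111001111001110 → 0, fb=1
52: 01110011110011101 → 0, fb=1
53: 11100111100111011 → 1, fb=1
54: 11001111001110111 → 1, fb=0
55: 10011110011101110 → 1, fb=0
56: 00111100111011100 → 0, fb=1
57: 01111001110111001 → 0, fb=0
58: 11110011101110010 → 1, fb=1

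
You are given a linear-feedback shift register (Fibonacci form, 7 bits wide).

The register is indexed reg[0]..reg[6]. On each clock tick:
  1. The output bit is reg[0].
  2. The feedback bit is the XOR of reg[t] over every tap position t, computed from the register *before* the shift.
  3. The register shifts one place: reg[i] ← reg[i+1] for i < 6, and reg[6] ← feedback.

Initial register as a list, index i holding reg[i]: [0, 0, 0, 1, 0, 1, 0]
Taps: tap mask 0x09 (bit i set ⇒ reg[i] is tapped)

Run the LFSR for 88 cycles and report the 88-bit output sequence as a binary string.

0001010101111101001010001101110001111111000011101111001011001001000000100010011000101110

k : reg_k → out_k, fb_k
0: 0001010 → 0, fb=1
1: 0010101 → 0, fb=0
2: 0101010 → 0, fb=1
3: 1010101 → 1, fb=1
4: 0101011 → 0, fb=1
5: 1010111 → 1, fb=1
6: 0101111 → 0, fb=1
7: 1011111 → 1, fb=0
8: 0111110 → 0, fb=1
9: 1111101 → 1, fb=0
10: 1111010 → 1, fb=0
11: 1110100 → 1, fb=1
12: 1101001 → 1, fb=0
13: 1010010 → 1, fb=1
14: 0100101 → 0, fb=0
15: 1001010 → 1, fb=0
16: 0010100 → 0, fb=0
17: 0101000 → 0, fb=1
18: 1010001 → 1, fb=1
19: 0100011 → 0, fb=0
20: 1000110 → 1, fb=1
21: 0001101 → 0, fb=1
22: 0011011 → 0, fb=1
23: 0110111 → 0, fb=0
24: 1101110 → 1, fb=0
25: 1011100 → 1, fb=0
26: 0111000 → 0, fb=1
27: 1110001 → 1, fb=1
28: 1100011 → 1, fb=1
29: 1000111 → 1, fb=1
30: 0001111 → 0, fb=1
31: 0011111 → 0, fb=1
32: 0111111 → 0, fb=1
33: 1111111 → 1, fb=0
34: 1111110 → 1, fb=0
35: 1111100 → 1, fb=0
36: 1111000 → 1, fb=0
37: 1110000 → 1, fb=1
38: 1100001 → 1, fb=1
39: 1000011 → 1, fb=1
40: 0000111 → 0, fb=0
41: 0001110 → 0, fb=1
42: 0011101 → 0, fb=1
43: 0111011 → 0, fb=1
44: 1110111 → 1, fb=1
45: 1101111 → 1, fb=0
46: 1011110 → 1, fb=0
47: 0111100 → 0, fb=1
48: 1111001 → 1, fb=0
49: 1110010 → 1, fb=1
50: 1100101 → 1, fb=1
51: 1001011 → 1, fb=0
52: 0010110 → 0, fb=0
53: 0101100 → 0, fb=1
54: 1011001 → 1, fb=0
55: 0110010 → 0, fb=0
56: 1100100 → 1, fb=1
57: 1001001 → 1, fb=0
58: 0010010 → 0, fb=0
59: 0100100 → 0, fb=0
60: 1001000 → 1, fb=0
61: 0010000 → 0, fb=0
62: 0100000 → 0, fb=0
63: 1000000 → 1, fb=1
64: 0000001 → 0, fb=0
65: 0000010 → 0, fb=0
66: 0000100 → 0, fb=0
67: 0001000 → 0, fb=1
68: 0010001 → 0, fb=0
69: 0100010 → 0, fb=0
70: 1000100 → 1, fb=1
71: 0001001 → 0, fb=1
72: 0010011 → 0, fb=0
73: 0100110 → 0, fb=0
74: 1001100 → 1, fb=0
75: 0011000 → 0, fb=1
76: 0110001 → 0, fb=0
77: 1100010 → 1, fb=1
78: 1000101 → 1, fb=1
79: 0001011 → 0, fb=1
80: 0010111 → 0, fb=0
81: 0101110 → 0, fb=1
82: 1011101 → 1, fb=0
83: 0111010 → 0, fb=1
84: 1110101 → 1, fb=1
85: 1101011 → 1, fb=0
86: 1010110 → 1, fb=1
87: 0101101 → 0, fb=1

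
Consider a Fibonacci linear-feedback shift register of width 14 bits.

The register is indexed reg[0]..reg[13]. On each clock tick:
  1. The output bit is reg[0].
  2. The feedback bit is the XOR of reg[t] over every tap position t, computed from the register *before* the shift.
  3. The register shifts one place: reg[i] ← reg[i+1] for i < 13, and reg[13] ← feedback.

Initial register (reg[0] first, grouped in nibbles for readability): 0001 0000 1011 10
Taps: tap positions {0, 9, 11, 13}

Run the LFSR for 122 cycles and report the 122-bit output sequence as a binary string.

00010000101110110101110100111101110000110000101111001101010010000101011001101010011110011001101110001101001111111101111010

k : reg_k → out_k, fb_k
0: 00010000101110 → 0, fb=1
1: 00100001011101 → 0, fb=1
2: 01000010111011 → 0, fb=0
3: 10000101110110 → 1, fb=1
4: 00001011101101 → 0, fb=0
5: 00010111011010 → 0, fb=1
6: 00101110110101 → 0, fb=1
7: 01011101101011 → 0, fb=1
8: 10111011010111 → 1, fb=0
9: 01110110101110 → 0, fb=1
10: 11101101011101 → 1, fb=0
11: 11011010111010 → 1, fb=0
12: 10110101110100 → 1, fb=1
13: 01101011101001 → 0, fb=1
14: 11010111010011 → 1, fb=1
15: 10101110100111 → 1, fb=1
16: 01011101001111 → 0, fb=0
17: 10111010011110 → 1, fb=1
18: 01110100111101 → 0, fb=1
19: 11101001111011 → 1, fb=1
20: 11010011110111 → 1, fb=0
21: 10100111101110 → 1, fb=0
22: 01001111011100 → 0, fb=0
23: 10011110111000 → 1, fb=0
24: 00111101110000 → 0, fb=1
25: 01111011100001 → 0, fb=1
26: 11110111000011 → 1, fb=0
27: 11101110000110 → 1, fb=0
28: 11011100001100 → 1, fb=0
29: 10111000011000 → 1, fb=0
30: 01110000110000 → 0, fb=1
31: 11100001100001 → 1, fb=0
32: 11000011000010 → 1, fb=1
33: 10000110000101 → 1, fb=1
34: 00001100001011 → 0, fb=1
35: 00011000010111 → 0, fb=1
36: 00110000101111 → 0, fb=0
37: 01100001011110 → 0, fb=0
38: 11000010111100 → 1, fb=1
39: 10000101111001 → 1, fb=1
40: 00001011110011 → 0, fb=0
41: 00010111100110 → 0, fb=1
42: 00101111001101 → 0, fb=0
43: 01011110011010 → 0, fb=1
44: 10111100110101 → 1, fb=0
45: 01111001101010 → 0, fb=0
46: 11110011010100 → 1, fb=1
47: 11100110101001 → 1, fb=0
48: 11001101010010 → 1, fb=0
49: 10011010100100 → 1, fb=0
50: 00110101001000 → 0, fb=0
51: 01101010010000 → 0, fb=1
52: 11010100100001 → 1, fb=0
53: 10101001000010 → 1, fb=1
54: 01010010000101 → 0, fb=0
55: 10100100001010 → 1, fb=1
56: 01001000010101 → 0, fb=1
57: 10010000101011 → 1, fb=0
58: 00100001010110 → 0, fb=0
59: 01000010101100 → 0, fb=1
60: 10000101011001 → 1, fb=1
61: 00001010110011 → 0, fb=0
62: 00010101100110 → 0, fb=1
63: 00101011001101 → 0, fb=0
64: 01010110011010 → 0, fb=1
65: 10101100110101 → 1, fb=0
66: 01011001101010 → 0, fb=0
67: 10110011010100 → 1, fb=1
68: 01100110101001 → 0, fb=1
69: 11001101010011 → 1, fb=1
70: 10011010100111 → 1, fb=1
71: 00110101001111 → 0, fb=0
72: 01101010011110 → 0, fb=0
73: 11010100111100 → 1, fb=1
74: 10101001111001 → 1, fb=1
75: 01010011110011 → 0, fb=0
76: 10100111100110 → 1, fb=0
77: 01001111001100 → 0, fb=1
78: 10011110011001 → 1, fb=1
79: 00111100110011 → 0, fb=0
80: 01111001100110 → 0, fb=1
81: 11110011001101 → 1, fb=1
82: 11100110011011 → 1, fb=1
83: 11001100110111 → 1, fb=0
84: 10011001101110 → 1, fb=0
85: 00110011011100 → 0, fb=0
86: 01100110111000 → 0, fb=1
87: 11001101110001 → 1, fb=1
88: 10011011100011 → 1, fb=0
89: 00110111000110 → 0, fb=1
90: 01101110001101 → 0, fb=0
91: 11011100011010 → 1, fb=0
92: 10111000110100 → 1, fb=1
93: 01110001101001 → 0, fb=1
94: 11100011010011 → 1, fb=1
95: 11000110100111 → 1, fb=1
96: 10001101001111 → 1, fb=1
97: 00011010011111 → 0, fb=1
98: 00110100111111 → 0, fb=1
99: 01101001111111 → 0, fb=1
100: 11010011111111 → 1, fb=0
101: 10100111111110 → 1, fb=1
102: 01001111111101 → 0, fb=1
103: 10011111111011 → 1, fb=1
104: 00111111110111 → 0, fb=1
105: 01111111101111 → 0, fb=0
106: 11111111011110 → 1, fb=1
107: 11111110111101 → 1, fb=0
108: 11111101111010 → 1, fb=0
109: 11111011110100 → 1, fb=1
110: 11110111101001 → 1, fb=0
111: 11101111010010 → 1, fb=0
112: 11011110100100 → 1, fb=0
113: 10111101001000 → 1, fb=1
114: 01111010010001 → 0, fb=0
115: 11110100100010 → 1, fb=1
116: 11101001000101 → 1, fb=1
117: 11010010001011 → 1, fb=0
118: 10100100010110 → 1, fb=1
119: 01001000101101 → 0, fb=0
120: 10010001011010 → 1, fb=0
121: 00100010110100 → 0, fb=0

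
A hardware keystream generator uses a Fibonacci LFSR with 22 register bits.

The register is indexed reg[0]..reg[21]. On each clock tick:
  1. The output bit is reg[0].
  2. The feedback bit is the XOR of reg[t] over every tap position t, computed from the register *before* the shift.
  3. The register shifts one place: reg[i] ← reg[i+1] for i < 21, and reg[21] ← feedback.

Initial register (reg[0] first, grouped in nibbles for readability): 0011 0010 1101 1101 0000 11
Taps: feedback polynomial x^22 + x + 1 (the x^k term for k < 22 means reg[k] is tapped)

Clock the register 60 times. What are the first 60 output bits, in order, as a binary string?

k : reg_k → out_k, fb_k
0: 0011001011011101000011 → 0, fb=0
1: 0110010110111010000110 → 0, fb=1
2: 1100101101110100001101 → 1, fb=0
3: 1001011011101000011010 → 1, fb=1
4: 0010110111010000110101 → 0, fb=0
5: 0101101110100001101010 → 0, fb=1
6: 1011011101000011010101 → 1, fb=1
7: 0110111010000110101011 → 0, fb=1
8: 1101110100001101010111 → 1, fb=0
9: 1011101000011010101110 → 1, fb=1
10: 0111010000110101011101 → 0, fb=1
11: 1110100001101010111011 → 1, fb=0
12: 1101000011010101110110 → 1, fb=0
13: 1010000110101011101100 → 1, fb=1
14: 0100001101010111011001 → 0, fb=1
15: 1000011010101110110011 → 1, fb=1
16: 0000110101011101100111 → 0, fb=0
17: 0001101010111011001110 → 0, fb=0
18: 0011010101110110011100 → 0, fb=0
19: 0110101011101100111000 → 0, fb=1
20: 1101010111011001110001 → 1, fb=0
21: 1010101110110011100010 → 1, fb=1
22: 0101011101100111000101 → 0, fb=1
23: 1010111011001110001011 → 1, fb=1
24: 0101110110011100010111 → 0, fb=1
25: 1011101100111000101111 → 1, fb=1
26: 0111011001110001011111 → 0, fb=1
27: 1110110011100010111111 → 1, fb=0
28: 1101100111000101111110 → 1, fb=0
29: 1011001110001011111100 → 1, fb=1
30: 0110011100010111111001 → 0, fb=1
31: 1100111000101111110011 → 1, fb=0
32: 1001110001011111100110 → 1, fb=1
33: 0011100010111111001101 → 0, fb=0
34: 0111000101111110011010 → 0, fb=1
35: 1110001011111100110101 → 1, fb=0
36: 1100010111111001101010 → 1, fb=0
37: 1000101111110011010100 → 1, fb=1
38: 0001011111100110101001 → 0, fb=0
39: 0010111111001101010010 → 0, fb=0
40: 0101111110011010100100 → 0, fb=1
41: 1011111100110101001001 → 1, fb=1
42: 0111111001101010010011 → 0, fb=1
43: 1111110011010100100111 → 1, fb=0
44: 1111100110101001001110 → 1, fb=0
45: 1111001101010010011100 → 1, fb=0
46: 1110011010100100111000 → 1, fb=0
47: 1100110101001001110000 → 1, fb=0
48: 1001101010010011100000 → 1, fb=1
49: 0011010100100111000001 → 0, fb=0
50: 0110101001001110000010 → 0, fb=1
51: 1101010010011100000101 → 1, fb=0
52: 1010100100111000001010 → 1, fb=1
53: 0101001001110000010101 → 0, fb=1
54: 1010010011100000101011 → 1, fb=1
55: 0100100111000001010111 → 0, fb=1
56: 1001001110000010101111 → 1, fb=1
57: 0010011100000101011111 → 0, fb=0
58: 0100111000001010111110 → 0, fb=1
59: 1001110000010101111101 → 1, fb=1

001100101101110100001101010111011001110001011111100110101001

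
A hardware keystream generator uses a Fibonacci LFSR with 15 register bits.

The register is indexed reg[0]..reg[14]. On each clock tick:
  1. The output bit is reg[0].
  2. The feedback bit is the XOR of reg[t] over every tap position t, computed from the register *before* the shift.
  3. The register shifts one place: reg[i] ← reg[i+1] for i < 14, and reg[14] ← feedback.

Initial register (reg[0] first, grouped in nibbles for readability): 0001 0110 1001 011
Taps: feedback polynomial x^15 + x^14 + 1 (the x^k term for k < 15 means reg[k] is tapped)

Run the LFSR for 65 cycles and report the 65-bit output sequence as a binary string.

step | reg (before) | out | fb
   0 | 000101101001011 | 0 | 1
   1 | 001011010010111 | 0 | 1
   2 | 010110100101111 | 0 | 1
   3 | 101101001011111 | 1 | 0
   4 | 011010010111110 | 0 | 0
   5 | 110100101111100 | 1 | 1
   6 | 101001011111001 | 1 | 0
   7 | 010010111110010 | 0 | 0
   8 | 100101111100100 | 1 | 1
   9 | 001011111001001 | 0 | 1
  10 | 010111110010011 | 0 | 1
  11 | 101111100100111 | 1 | 0
  12 | 011111001001110 | 0 | 0
  13 | 111110010011100 | 1 | 1
  14 | 111100100111001 | 1 | 0
  15 | 111001001110010 | 1 | 1
  16 | 110010011100101 | 1 | 0
  17 | 100100111001010 | 1 | 1
  18 | 001001110010101 | 0 | 1
  19 | 010011100101011 | 0 | 1
  20 | 100111001010111 | 1 | 0
  21 | 001110010101110 | 0 | 0
  22 | 011100101011100 | 0 | 0
  23 | 111001010111000 | 1 | 1
  24 | 110010101110001 | 1 | 0
  25 | 100101011100010 | 1 | 1
  26 | 001010111000101 | 0 | 1
  27 | 010101110001011 | 0 | 1
  28 | 101011100010111 | 1 | 0
  29 | 010111000101110 | 0 | 0
  30 | 101110001011100 | 1 | 1
  31 | 011100010111001 | 0 | 1
  32 | 111000101110011 | 1 | 0
  33 | 110001011100110 | 1 | 1
  34 | 100010111001101 | 1 | 0
  35 | 000101110011010 | 0 | 0
  36 | 001011100110100 | 0 | 0
  37 | 010111001101000 | 0 | 0
  38 | 101110011010000 | 1 | 1
  39 | 011100110100001 | 0 | 1
  40 | 111001101000011 | 1 | 0
  41 | 110011010000110 | 1 | 1
  42 | 100110100001101 | 1 | 0
  43 | 001101000011010 | 0 | 0
  44 | 011010000110100 | 0 | 0
  45 | 110100001101000 | 1 | 1
  46 | 101000011010001 | 1 | 0
  47 | 010000110100010 | 0 | 0
  48 | 100001101000100 | 1 | 1
  49 | 000011010001001 | 0 | 1
  50 | 000110100010011 | 0 | 1
  51 | 001101000100111 | 0 | 1
  52 | 011010001001111 | 0 | 1
  53 | 110100010011111 | 1 | 0
  54 | 101000100111110 | 1 | 1
  55 | 010001001111101 | 0 | 1
  56 | 100010011111011 | 1 | 0
  57 | 000100111110110 | 0 | 0
  58 | 001001111101100 | 0 | 0
  59 | 010011111011000 | 0 | 0
  60 | 100111110110000 | 1 | 1
  61 | 001111101100001 | 0 | 1
  62 | 011111011000011 | 0 | 1
  63 | 111110110000111 | 1 | 0
  64 | 111101100001110 | 1 | 1

00010110100101111100100111001010111000101110011010000110100010011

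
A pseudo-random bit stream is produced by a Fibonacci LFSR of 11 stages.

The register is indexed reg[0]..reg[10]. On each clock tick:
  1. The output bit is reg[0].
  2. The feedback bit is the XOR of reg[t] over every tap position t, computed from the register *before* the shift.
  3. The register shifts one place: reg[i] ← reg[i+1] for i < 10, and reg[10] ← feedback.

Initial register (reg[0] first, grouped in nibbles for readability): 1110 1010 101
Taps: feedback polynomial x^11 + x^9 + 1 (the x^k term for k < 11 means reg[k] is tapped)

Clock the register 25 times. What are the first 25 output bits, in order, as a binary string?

1110101010110001000100101

k : reg_k → out_k, fb_k
0: 11101010101 → 1, fb=1
1: 11010101011 → 1, fb=0
2: 10101010110 → 1, fb=0
3: 01010101100 → 0, fb=0
4: 10101011000 → 1, fb=1
5: 01010110001 → 0, fb=0
6: 10101100010 → 1, fb=0
7: 01011000100 → 0, fb=0
8: 10110001000 → 1, fb=1
9: 01100010001 → 0, fb=0
10: 11000100010 → 1, fb=0
11: 10001000100 → 1, fb=1
12: 00010001001 → 0, fb=0
13: 00100010010 → 0, fb=1
14: 01000100101 → 0, fb=0
15: 10001001010 → 1, fb=0
16: 00010010100 → 0, fb=0
17: 00100101000 → 0, fb=0
18: 01001010000 → 0, fb=0
19: 10010100000 → 1, fb=1
20: 00101000001 → 0, fb=0
21: 01010000010 → 0, fb=1
22: 10100000101 → 1, fb=1
23: 01000001011 → 0, fb=1
24: 10000010111 → 1, fb=0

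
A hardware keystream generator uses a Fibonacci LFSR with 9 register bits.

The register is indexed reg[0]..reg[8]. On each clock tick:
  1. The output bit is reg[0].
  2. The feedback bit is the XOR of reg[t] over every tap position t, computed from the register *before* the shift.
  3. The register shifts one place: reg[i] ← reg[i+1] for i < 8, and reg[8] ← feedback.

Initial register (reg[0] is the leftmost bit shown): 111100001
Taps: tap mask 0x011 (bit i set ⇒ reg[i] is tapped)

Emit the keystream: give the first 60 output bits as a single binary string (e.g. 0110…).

111100001111111110000011110111110001011100110010000010010100

k : reg_k → out_k, fb_k
0: 111100001 → 1, fb=1
1: 111000011 → 1, fb=1
2: 110000111 → 1, fb=1
3: 100001111 → 1, fb=1
4: 000011111 → 0, fb=1
5: 000111111 → 0, fb=1
6: 001111111 → 0, fb=1
7: 011111111 → 0, fb=1
8: 111111111 → 1, fb=0
9: 111111110 → 1, fb=0
10: 111111100 → 1, fb=0
11: 111111000 → 1, fb=0
12: 111110000 → 1, fb=0
13: 111100000 → 1, fb=1
14: 111000001 → 1, fb=1
15: 110000011 → 1, fb=1
16: 100000111 → 1, fb=1
17: 000001111 → 0, fb=0
18: 000011110 → 0, fb=1
19: 000111101 → 0, fb=1
20: 001111011 → 0, fb=1
21: 011110111 → 0, fb=1
22: 111101111 → 1, fb=1
23: 111011111 → 1, fb=0
24: 110111110 → 1, fb=0
25: 101111100 → 1, fb=0
26: 011111000 → 0, fb=1
27: 111110001 → 1, fb=0
28: 111100010 → 1, fb=1
29: 111000101 → 1, fb=1
30: 110001011 → 1, fb=1
31: 100010111 → 1, fb=0
32: 000101110 → 0, fb=0
33: 001011100 → 0, fb=1
34: 010111001 → 0, fb=1
35: 101110011 → 1, fb=0
36: 011100110 → 0, fb=0
37: 111001100 → 1, fb=1
38: 110011001 → 1, fb=0
39: 100110010 → 1, fb=0
40: 001100100 → 0, fb=0
41: 011001000 → 0, fb=0
42: 110010000 → 1, fb=0
43: 100100000 → 1, fb=1
44: 001000001 → 0, fb=0
45: 010000010 → 0, fb=0
46: 100000100 → 1, fb=1
47: 000001001 → 0, fb=0
48: 000010010 → 0, fb=1
49: 000100101 → 0, fb=0
50: 001001010 → 0, fb=0
51: 010010100 → 0, fb=1
52: 100101001 → 1, fb=1
53: 001010011 → 0, fb=1
54: 010100111 → 0, fb=0
55: 101001110 → 1, fb=1
56: 010011101 → 0, fb=1
57: 100111011 → 1, fb=0
58: 001110110 → 0, fb=1
59: 011101101 → 0, fb=0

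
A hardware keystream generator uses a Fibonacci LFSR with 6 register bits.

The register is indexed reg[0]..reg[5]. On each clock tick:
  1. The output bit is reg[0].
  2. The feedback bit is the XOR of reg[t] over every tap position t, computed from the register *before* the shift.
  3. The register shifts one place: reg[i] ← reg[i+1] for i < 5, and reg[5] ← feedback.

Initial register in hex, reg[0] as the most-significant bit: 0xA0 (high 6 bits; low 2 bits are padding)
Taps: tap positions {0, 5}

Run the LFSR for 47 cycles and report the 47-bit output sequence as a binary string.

10100011000010000011111101010110011011101101001

step | reg (before) | out | fb
   0 | 101000 | 1 | 1
   1 | 010001 | 0 | 1
   2 | 100011 | 1 | 0
   3 | 000110 | 0 | 0
   4 | 001100 | 0 | 0
   5 | 011000 | 0 | 0
   6 | 110000 | 1 | 1
   7 | 100001 | 1 | 0
   8 | 000010 | 0 | 0
   9 | 000100 | 0 | 0
  10 | 001000 | 0 | 0
  11 | 010000 | 0 | 0
  12 | 100000 | 1 | 1
  13 | 000001 | 0 | 1
  14 | 000011 | 0 | 1
  15 | 000111 | 0 | 1
  16 | 001111 | 0 | 1
  17 | 011111 | 0 | 1
  18 | 111111 | 1 | 0
  19 | 111110 | 1 | 1
  20 | 111101 | 1 | 0
  21 | 111010 | 1 | 1
  22 | 110101 | 1 | 0
  23 | 101010 | 1 | 1
  24 | 010101 | 0 | 1
  25 | 101011 | 1 | 0
  26 | 010110 | 0 | 0
  27 | 101100 | 1 | 1
  28 | 011001 | 0 | 1
  29 | 110011 | 1 | 0
  30 | 100110 | 1 | 1
  31 | 001101 | 0 | 1
  32 | 011011 | 0 | 1
  33 | 110111 | 1 | 0
  34 | 101110 | 1 | 1
  35 | 011101 | 0 | 1
  36 | 111011 | 1 | 0
  37 | 110110 | 1 | 1
  38 | 101101 | 1 | 0
  39 | 011010 | 0 | 0
  40 | 110100 | 1 | 1
  41 | 101001 | 1 | 0
  42 | 010010 | 0 | 0
  43 | 100100 | 1 | 1
  44 | 001001 | 0 | 1
  45 | 010011 | 0 | 1
  46 | 100111 | 1 | 0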